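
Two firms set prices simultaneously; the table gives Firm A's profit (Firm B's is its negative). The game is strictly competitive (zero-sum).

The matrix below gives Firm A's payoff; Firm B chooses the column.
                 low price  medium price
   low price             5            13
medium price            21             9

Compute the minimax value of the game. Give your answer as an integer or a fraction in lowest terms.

57/5

Row minima are 5 and 9, so Firm A's maximin is 9; column maxima are 21 and 13, so Firm B's minimax is 13. These differ, so the equilibrium is in mixed strategies.
Let Firm A play low price with probability p. Firm B is indifferent when 5p + 21(1−p) = 13p + 9(1−p), giving p = 3/5.
Let Firm B play low price with probability q. Firm A is indifferent when 5q + 13(1−q) = 21q + 9(1−q), giving q = 1/5.
The value is 5·(1/5) + (13)·(4/5) = 57/5.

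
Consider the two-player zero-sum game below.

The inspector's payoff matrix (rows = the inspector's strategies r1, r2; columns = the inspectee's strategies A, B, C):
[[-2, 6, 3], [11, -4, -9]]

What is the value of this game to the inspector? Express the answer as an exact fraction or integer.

3/5

Column B is strictly dominated by C for the inspectee (it gives the inspector more in every row).
The remaining 2×2 game on (r1, r2) × (A, C) has no saddle point. Let the inspector play r1 with probability p; indifference gives −2p + 11(1−p) = 3p − 9(1−p), so p = 4/5.
Similarly the inspectee's optimal q on A is 12/25, and the value is -2·(12/25) + (3)·(13/25) = 3/5.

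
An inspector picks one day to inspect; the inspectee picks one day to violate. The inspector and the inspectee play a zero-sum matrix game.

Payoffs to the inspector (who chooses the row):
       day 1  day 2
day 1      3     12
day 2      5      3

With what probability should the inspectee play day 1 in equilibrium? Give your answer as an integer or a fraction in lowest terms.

Row minima are 3 and 3, so the inspector's maximin is 3; column maxima are 5 and 12, so the inspectee's minimax is 5. These differ, so the equilibrium is in mixed strategies.
Let the inspectee play day 1 with probability q. The inspector is indifferent when 3q + 12(1−q) = 5q + 3(1−q), giving q = 9/11.

9/11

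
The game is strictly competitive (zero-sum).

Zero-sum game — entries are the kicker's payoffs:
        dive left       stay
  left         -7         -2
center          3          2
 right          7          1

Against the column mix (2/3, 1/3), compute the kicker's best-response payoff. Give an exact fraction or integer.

5

left: (-7)·(2/3) + (-2)·(1/3) = -16/3.
center: (3)·(2/3) + (2)·(1/3) = 8/3.
right: (7)·(2/3) + (1)·(1/3) = 5.
The best pure response is right with expected payoff 5.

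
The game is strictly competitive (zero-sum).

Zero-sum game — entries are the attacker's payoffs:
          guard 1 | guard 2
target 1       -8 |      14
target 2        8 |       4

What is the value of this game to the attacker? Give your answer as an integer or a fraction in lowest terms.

Row minima are -8 and 4, so the attacker's maximin is 4; column maxima are 8 and 14, so the defender's minimax is 8. These differ, so the equilibrium is in mixed strategies.
Let the attacker play target 1 with probability p. The defender is indifferent when −8p + 8(1−p) = 14p + 4(1−p), giving p = 2/13.
Let the defender play guard 1 with probability q. The attacker is indifferent when −8q + 14(1−q) = 8q + 4(1−q), giving q = 5/13.
The value is -8·(5/13) + (14)·(8/13) = 72/13.

72/13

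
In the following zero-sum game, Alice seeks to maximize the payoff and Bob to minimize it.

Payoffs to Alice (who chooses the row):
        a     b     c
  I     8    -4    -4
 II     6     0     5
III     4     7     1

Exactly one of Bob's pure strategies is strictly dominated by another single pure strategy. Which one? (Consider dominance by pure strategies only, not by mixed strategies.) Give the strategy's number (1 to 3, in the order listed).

Bob prefers columns that give Alice less. Compare a with c: -4 < 8, 5 < 6, 1 < 4.
So c strictly dominates a for Bob; a is strictly dominated.

1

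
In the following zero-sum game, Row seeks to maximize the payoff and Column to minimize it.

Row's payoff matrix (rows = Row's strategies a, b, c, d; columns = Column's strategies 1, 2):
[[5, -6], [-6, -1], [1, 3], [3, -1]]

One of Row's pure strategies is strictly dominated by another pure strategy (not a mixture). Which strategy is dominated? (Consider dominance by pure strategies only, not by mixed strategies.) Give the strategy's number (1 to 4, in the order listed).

Compare b with c: 1 > -6, 3 > -1.
So c strictly dominates b for Row; b is strictly dominated.

2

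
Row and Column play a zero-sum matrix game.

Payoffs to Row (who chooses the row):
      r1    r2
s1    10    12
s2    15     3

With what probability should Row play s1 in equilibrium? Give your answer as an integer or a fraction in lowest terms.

6/7

Row minima are 10 and 3, so Row's maximin is 10; column maxima are 15 and 12, so Column's minimax is 12. These differ, so the equilibrium is in mixed strategies.
Let Row play s1 with probability p. Column is indifferent when 10p + 15(1−p) = 12p + 3(1−p), giving p = 6/7.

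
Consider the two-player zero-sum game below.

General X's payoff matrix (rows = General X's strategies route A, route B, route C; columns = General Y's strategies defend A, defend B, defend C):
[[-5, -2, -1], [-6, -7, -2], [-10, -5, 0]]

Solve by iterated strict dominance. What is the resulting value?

Column defend C is strictly dominated by defend A for General Y (-5<-1, -6<-2, -10<0); eliminate defend C.
Row route C is strictly dominated by row route A (-5>-10, -2>-5); eliminate route C.
Row route B is strictly dominated by row route A (-5>-6, -2>-7); eliminate route B.
Column defend B is strictly dominated by defend A for General Y (-5<-2); eliminate defend B.
Only (route A, defend A) remains, with payoff -5.

-5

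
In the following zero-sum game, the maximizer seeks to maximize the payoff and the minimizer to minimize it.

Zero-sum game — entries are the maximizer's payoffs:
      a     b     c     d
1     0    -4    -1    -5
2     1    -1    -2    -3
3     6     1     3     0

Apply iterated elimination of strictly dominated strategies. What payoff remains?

Column a is strictly dominated by b for the minimizer (-4<0, -1<1, 1<6); eliminate a.
Row 1 is strictly dominated by row 3 (1>-4, 3>-1, 0>-5); eliminate 1.
Column c is strictly dominated by d for the minimizer (-3<-2, 0<3); eliminate c.
Row 2 is strictly dominated by row 3 (1>-1, 0>-3); eliminate 2.
Column b is strictly dominated by d for the minimizer (0<1); eliminate b.
Only (3, d) remains, with payoff 0.

0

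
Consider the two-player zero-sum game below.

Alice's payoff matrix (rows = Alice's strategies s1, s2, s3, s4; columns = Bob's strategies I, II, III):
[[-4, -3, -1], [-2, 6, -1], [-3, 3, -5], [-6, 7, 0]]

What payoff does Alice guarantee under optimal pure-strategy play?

-2

Row minima: -4, -2, -5, -6 → Alice's maximin is -2.
Column maxima: -2, 7, 0 → Bob's minimax is -2.
They coincide at (s2, I), so the value is -2.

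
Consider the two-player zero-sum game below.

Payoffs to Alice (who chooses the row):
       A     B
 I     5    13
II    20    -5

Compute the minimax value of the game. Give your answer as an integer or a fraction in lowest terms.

95/11

Row minima are 5 and -5, so Alice's maximin is 5; column maxima are 20 and 13, so Bob's minimax is 13. These differ, so the equilibrium is in mixed strategies.
Let Alice play I with probability p. Bob is indifferent when 5p + 20(1−p) = 13p − 5(1−p), giving p = 25/33.
Let Bob play A with probability q. Alice is indifferent when 5q + 13(1−q) = 20q − 5(1−q), giving q = 6/11.
The value is 5·(6/11) + (13)·(5/11) = 95/11.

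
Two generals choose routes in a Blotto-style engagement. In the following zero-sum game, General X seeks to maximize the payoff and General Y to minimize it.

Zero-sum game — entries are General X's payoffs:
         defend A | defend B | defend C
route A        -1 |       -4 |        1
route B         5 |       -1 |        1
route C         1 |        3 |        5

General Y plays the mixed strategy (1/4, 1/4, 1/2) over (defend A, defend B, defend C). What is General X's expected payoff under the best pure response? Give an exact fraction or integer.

7/2

route A: (-1)·(1/4) + (-4)·(1/4) + (1)·(1/2) = -3/4.
route B: (5)·(1/4) + (-1)·(1/4) + (1)·(1/2) = 3/2.
route C: (1)·(1/4) + (3)·(1/4) + (5)·(1/2) = 7/2.
The best pure response is route C with expected payoff 7/2.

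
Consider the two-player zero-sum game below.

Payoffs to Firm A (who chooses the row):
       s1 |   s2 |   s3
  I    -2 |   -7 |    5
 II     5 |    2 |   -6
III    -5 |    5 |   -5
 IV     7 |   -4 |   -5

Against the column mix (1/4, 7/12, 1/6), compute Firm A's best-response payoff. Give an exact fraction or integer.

I: (-2)·(1/4) + (-7)·(7/12) + (5)·(1/6) = -15/4.
II: (5)·(1/4) + (2)·(7/12) + (-6)·(1/6) = 17/12.
III: (-5)·(1/4) + (5)·(7/12) + (-5)·(1/6) = 5/6.
IV: (7)·(1/4) + (-4)·(7/12) + (-5)·(1/6) = -17/12.
The best pure response is II with expected payoff 17/12.

17/12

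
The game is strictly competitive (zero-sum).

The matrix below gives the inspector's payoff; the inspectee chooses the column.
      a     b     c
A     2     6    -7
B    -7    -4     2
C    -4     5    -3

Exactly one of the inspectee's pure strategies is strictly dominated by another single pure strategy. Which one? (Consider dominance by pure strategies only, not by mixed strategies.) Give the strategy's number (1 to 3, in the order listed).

The inspectee prefers columns that give the inspector less. Compare b with a: 2 < 6, -7 < -4, -4 < 5.
So a strictly dominates b for the inspectee; b is strictly dominated.

2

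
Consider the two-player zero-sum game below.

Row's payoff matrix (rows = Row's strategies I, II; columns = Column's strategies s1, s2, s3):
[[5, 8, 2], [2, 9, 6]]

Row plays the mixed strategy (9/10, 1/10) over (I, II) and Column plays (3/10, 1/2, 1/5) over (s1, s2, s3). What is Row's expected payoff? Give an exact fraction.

297/50

Against (3/10, 1/2, 1/5), each row's expected payoff is I: 59/10; II: 63/10.
Taking the (9/10, 1/10)-weighted average: (9/10)·(59/10) + (1/10)·(63/10) = 297/50.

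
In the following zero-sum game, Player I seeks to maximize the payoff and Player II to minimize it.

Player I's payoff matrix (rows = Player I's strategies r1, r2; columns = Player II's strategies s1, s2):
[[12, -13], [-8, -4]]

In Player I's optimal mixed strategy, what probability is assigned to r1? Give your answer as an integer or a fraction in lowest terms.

4/29

Row minima are -13 and -8, so Player I's maximin is -8; column maxima are 12 and -4, so Player II's minimax is -4. These differ, so the equilibrium is in mixed strategies.
Let Player I play r1 with probability p. Player II is indifferent when 12p − 8(1−p) = −13p − 4(1−p), giving p = 4/29.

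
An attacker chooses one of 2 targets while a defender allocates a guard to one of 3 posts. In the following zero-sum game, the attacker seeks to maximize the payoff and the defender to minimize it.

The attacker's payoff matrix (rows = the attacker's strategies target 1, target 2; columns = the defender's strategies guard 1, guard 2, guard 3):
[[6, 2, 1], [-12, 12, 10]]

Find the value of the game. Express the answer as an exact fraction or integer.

8/3

Column guard 2 is strictly dominated by guard 3 for the defender (it gives the attacker more in every row).
The remaining 2×2 game on (target 1, target 2) × (guard 1, guard 3) has no saddle point. Let the attacker play target 1 with probability p; indifference gives 6p − 12(1−p) = p + 10(1−p), so p = 22/27.
Similarly the defender's optimal q on guard 1 is 1/3, and the value is 6·(1/3) + (1)·(2/3) = 8/3.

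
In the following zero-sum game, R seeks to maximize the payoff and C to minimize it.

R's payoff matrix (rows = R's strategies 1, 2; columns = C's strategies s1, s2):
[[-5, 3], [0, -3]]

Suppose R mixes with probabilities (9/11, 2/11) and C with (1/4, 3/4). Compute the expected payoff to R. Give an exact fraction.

Against (1/4, 3/4), each row's expected payoff is 1: 1; 2: -9/4.
Taking the (9/11, 2/11)-weighted average: (9/11)·(1) + (2/11)·(-9/4) = 9/22.

9/22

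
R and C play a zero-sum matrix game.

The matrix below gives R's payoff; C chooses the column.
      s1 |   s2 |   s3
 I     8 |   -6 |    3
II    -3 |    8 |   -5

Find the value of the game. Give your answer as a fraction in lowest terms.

Column s1 is strictly dominated by s3 for C (it gives R more in every row).
The remaining 2×2 game on (I, II) × (s2, s3) has no saddle point. Let R play I with probability p; indifference gives −6p + 8(1−p) = 3p − 5(1−p), so p = 13/22.
Similarly C's optimal q on s2 is 4/11, and the value is -6·(4/11) + (3)·(7/11) = -3/11.

-3/11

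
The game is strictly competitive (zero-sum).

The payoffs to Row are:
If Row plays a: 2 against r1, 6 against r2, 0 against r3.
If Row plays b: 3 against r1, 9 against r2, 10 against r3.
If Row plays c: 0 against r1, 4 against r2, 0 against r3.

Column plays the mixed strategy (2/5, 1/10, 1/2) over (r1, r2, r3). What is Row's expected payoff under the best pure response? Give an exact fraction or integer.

71/10

a: (2)·(2/5) + (6)·(1/10) + (0)·(1/2) = 7/5.
b: (3)·(2/5) + (9)·(1/10) + (10)·(1/2) = 71/10.
c: (0)·(2/5) + (4)·(1/10) + (0)·(1/2) = 2/5.
The best pure response is b with expected payoff 71/10.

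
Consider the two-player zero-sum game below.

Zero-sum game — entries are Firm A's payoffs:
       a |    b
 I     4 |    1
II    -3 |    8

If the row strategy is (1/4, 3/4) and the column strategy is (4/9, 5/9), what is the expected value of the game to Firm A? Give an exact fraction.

35/12

Against (4/9, 5/9), each row's expected payoff is I: 7/3; II: 28/9.
Taking the (1/4, 3/4)-weighted average: (1/4)·(7/3) + (3/4)·(28/9) = 35/12.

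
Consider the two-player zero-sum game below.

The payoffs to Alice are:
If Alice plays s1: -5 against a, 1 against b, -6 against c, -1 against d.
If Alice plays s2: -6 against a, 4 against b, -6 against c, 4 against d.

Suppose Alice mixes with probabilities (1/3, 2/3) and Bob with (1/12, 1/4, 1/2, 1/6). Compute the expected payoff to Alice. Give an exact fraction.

-7/3

Against (1/12, 1/4, 1/2, 1/6), each row's expected payoff is s1: -10/3; s2: -11/6.
Taking the (1/3, 2/3)-weighted average: (1/3)·(-10/3) + (2/3)·(-11/6) = -7/3.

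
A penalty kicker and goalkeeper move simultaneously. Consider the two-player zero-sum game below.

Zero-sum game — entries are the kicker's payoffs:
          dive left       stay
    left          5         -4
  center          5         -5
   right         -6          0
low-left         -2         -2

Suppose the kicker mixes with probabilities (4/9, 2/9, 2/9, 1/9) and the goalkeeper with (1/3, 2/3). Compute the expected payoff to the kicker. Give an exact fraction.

-40/27

Against (1/3, 2/3), each row's expected payoff is left: -1; center: -5/3; right: -2; low-left: -2.
Taking the (4/9, 2/9, 2/9, 1/9)-weighted average: (4/9)·(-1) + (2/9)·(-5/3) + (2/9)·(-2) + (1/9)·(-2) = -40/27.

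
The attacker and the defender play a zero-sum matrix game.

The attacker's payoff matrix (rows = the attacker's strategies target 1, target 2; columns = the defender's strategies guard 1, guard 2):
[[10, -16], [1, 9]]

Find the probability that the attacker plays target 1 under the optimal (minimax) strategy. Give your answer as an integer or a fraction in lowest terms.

Row minima are -16 and 1, so the attacker's maximin is 1; column maxima are 10 and 9, so the defender's minimax is 9. These differ, so the equilibrium is in mixed strategies.
Let the attacker play target 1 with probability p. The defender is indifferent when 10p + (1−p) = −16p + 9(1−p), giving p = 4/17.

4/17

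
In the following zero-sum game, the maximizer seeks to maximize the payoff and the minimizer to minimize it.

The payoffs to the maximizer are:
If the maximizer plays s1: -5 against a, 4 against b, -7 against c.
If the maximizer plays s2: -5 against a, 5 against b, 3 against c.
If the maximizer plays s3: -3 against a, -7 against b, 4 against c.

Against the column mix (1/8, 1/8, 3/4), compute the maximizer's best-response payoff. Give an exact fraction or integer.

s1: (-5)·(1/8) + (4)·(1/8) + (-7)·(3/4) = -43/8.
s2: (-5)·(1/8) + (5)·(1/8) + (3)·(3/4) = 9/4.
s3: (-3)·(1/8) + (-7)·(1/8) + (4)·(3/4) = 7/4.
The best pure response is s2 with expected payoff 9/4.

9/4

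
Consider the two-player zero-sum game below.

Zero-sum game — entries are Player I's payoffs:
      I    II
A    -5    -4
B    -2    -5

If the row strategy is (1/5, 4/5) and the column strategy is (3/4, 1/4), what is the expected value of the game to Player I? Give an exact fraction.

-63/20

Against (3/4, 1/4), each row's expected payoff is A: -19/4; B: -11/4.
Taking the (1/5, 4/5)-weighted average: (1/5)·(-19/4) + (4/5)·(-11/4) = -63/20.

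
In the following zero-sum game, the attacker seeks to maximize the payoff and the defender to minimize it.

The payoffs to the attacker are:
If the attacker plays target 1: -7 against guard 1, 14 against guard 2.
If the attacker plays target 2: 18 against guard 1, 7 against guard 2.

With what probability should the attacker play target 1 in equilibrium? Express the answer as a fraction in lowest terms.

11/32

Row minima are -7 and 7, so the attacker's maximin is 7; column maxima are 18 and 14, so the defender's minimax is 14. These differ, so the equilibrium is in mixed strategies.
Let the attacker play target 1 with probability p. The defender is indifferent when −7p + 18(1−p) = 14p + 7(1−p), giving p = 11/32.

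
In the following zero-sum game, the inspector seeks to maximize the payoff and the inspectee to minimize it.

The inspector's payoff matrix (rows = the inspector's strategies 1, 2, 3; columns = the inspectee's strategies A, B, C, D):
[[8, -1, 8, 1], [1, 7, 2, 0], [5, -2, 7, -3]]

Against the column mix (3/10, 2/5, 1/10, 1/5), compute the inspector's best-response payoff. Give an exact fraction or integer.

33/10

1: (8)·(3/10) + (-1)·(2/5) + (8)·(1/10) + (1)·(1/5) = 3.
2: (1)·(3/10) + (7)·(2/5) + (2)·(1/10) + (0)·(1/5) = 33/10.
3: (5)·(3/10) + (-2)·(2/5) + (7)·(1/10) + (-3)·(1/5) = 4/5.
The best pure response is 2 with expected payoff 33/10.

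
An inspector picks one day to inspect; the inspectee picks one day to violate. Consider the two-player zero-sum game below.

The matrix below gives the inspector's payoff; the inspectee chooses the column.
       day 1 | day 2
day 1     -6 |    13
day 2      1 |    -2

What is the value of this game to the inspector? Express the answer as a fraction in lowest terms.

Row minima are -6 and -2, so the inspector's maximin is -2; column maxima are 1 and 13, so the inspectee's minimax is 1. These differ, so the equilibrium is in mixed strategies.
Let the inspector play day 1 with probability p. The inspectee is indifferent when −6p + (1−p) = 13p − 2(1−p), giving p = 3/22.
Let the inspectee play day 1 with probability q. The inspector is indifferent when −6q + 13(1−q) = q − 2(1−q), giving q = 15/22.
The value is -6·(15/22) + (13)·(7/22) = 1/22.

1/22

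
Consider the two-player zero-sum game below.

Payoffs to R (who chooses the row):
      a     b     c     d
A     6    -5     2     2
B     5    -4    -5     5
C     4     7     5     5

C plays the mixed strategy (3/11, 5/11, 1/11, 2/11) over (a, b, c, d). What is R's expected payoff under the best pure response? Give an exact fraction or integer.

A: (6)·(3/11) + (-5)·(5/11) + (2)·(1/11) + (2)·(2/11) = -1/11.
B: (5)·(3/11) + (-4)·(5/11) + (-5)·(1/11) + (5)·(2/11) = 0.
C: (4)·(3/11) + (7)·(5/11) + (5)·(1/11) + (5)·(2/11) = 62/11.
The best pure response is C with expected payoff 62/11.

62/11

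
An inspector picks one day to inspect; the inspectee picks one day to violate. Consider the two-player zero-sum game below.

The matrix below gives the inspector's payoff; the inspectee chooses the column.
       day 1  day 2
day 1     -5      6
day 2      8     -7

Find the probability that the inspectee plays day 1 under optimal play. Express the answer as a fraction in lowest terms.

1/2

Row minima are -5 and -7, so the inspector's maximin is -5; column maxima are 8 and 6, so the inspectee's minimax is 6. These differ, so the equilibrium is in mixed strategies.
Let the inspectee play day 1 with probability q. The inspector is indifferent when −5q + 6(1−q) = 8q − 7(1−q), giving q = 1/2.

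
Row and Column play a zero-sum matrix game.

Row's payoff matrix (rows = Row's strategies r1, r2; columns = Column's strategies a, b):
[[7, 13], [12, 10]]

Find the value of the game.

43/4

Row minima are 7 and 10, so Row's maximin is 10; column maxima are 12 and 13, so Column's minimax is 12. These differ, so the equilibrium is in mixed strategies.
Let Row play r1 with probability p. Column is indifferent when 7p + 12(1−p) = 13p + 10(1−p), giving p = 1/4.
Let Column play a with probability q. Row is indifferent when 7q + 13(1−q) = 12q + 10(1−q), giving q = 3/8.
The value is 7·(3/8) + (13)·(5/8) = 43/4.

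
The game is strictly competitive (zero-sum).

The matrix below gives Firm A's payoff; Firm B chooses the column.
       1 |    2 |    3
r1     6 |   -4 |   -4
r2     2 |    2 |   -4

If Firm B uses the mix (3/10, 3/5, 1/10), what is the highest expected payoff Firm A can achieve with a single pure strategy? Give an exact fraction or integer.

7/5

r1: (6)·(3/10) + (-4)·(3/5) + (-4)·(1/10) = -1.
r2: (2)·(3/10) + (2)·(3/5) + (-4)·(1/10) = 7/5.
The best pure response is r2 with expected payoff 7/5.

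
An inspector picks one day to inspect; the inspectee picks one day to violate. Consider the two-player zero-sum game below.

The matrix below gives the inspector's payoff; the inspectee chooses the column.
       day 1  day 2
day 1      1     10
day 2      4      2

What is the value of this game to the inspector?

Row minima are 1 and 2, so the inspector's maximin is 2; column maxima are 4 and 10, so the inspectee's minimax is 4. These differ, so the equilibrium is in mixed strategies.
Let the inspector play day 1 with probability p. The inspectee is indifferent when p + 4(1−p) = 10p + 2(1−p), giving p = 2/11.
Let the inspectee play day 1 with probability q. The inspector is indifferent when q + 10(1−q) = 4q + 2(1−q), giving q = 8/11.
The value is 1·(8/11) + (10)·(3/11) = 38/11.

38/11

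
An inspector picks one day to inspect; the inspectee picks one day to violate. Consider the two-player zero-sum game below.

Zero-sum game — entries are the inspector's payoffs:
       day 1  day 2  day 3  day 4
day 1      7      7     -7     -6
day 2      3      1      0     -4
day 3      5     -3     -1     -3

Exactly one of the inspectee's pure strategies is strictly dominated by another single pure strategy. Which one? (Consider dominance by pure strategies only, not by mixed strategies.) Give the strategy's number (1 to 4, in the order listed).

1

The inspectee prefers columns that give the inspector less. Compare day 1 with day 3: -7 < 7, 0 < 3, -1 < 5.
So day 3 strictly dominates day 1 for the inspectee; day 1 is strictly dominated.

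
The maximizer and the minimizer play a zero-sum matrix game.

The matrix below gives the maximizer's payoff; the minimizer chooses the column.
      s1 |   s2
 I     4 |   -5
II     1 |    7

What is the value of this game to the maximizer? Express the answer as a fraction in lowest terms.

Row minima are -5 and 1, so the maximizer's maximin is 1; column maxima are 4 and 7, so the minimizer's minimax is 4. These differ, so the equilibrium is in mixed strategies.
Let the maximizer play I with probability p. The minimizer is indifferent when 4p + (1−p) = −5p + 7(1−p), giving p = 2/5.
Let the minimizer play s1 with probability q. The maximizer is indifferent when 4q − 5(1−q) = q + 7(1−q), giving q = 4/5.
The value is 4·(4/5) + (-5)·(1/5) = 11/5.

11/5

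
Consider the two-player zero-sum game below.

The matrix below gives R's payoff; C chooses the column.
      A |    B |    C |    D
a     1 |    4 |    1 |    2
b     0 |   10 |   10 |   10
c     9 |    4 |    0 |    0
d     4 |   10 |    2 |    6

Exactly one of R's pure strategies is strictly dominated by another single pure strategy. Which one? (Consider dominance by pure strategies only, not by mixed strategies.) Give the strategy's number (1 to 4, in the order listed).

Compare a with d: 4 > 1, 10 > 4, 2 > 1, 6 > 2.
So d strictly dominates a for R; a is strictly dominated.

1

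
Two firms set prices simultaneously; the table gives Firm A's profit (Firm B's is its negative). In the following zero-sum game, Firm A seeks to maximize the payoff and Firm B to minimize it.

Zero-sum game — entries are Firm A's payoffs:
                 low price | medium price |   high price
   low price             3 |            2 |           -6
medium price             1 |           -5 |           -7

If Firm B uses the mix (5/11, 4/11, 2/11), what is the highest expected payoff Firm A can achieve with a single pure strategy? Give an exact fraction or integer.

low price: (3)·(5/11) + (2)·(4/11) + (-6)·(2/11) = 1.
medium price: (1)·(5/11) + (-5)·(4/11) + (-7)·(2/11) = -29/11.
The best pure response is low price with expected payoff 1.

1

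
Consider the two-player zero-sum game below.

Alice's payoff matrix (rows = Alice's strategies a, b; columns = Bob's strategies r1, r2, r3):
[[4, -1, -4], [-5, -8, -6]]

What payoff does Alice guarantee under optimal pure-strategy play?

-4

Row minima: -4, -8 → Alice's maximin is -4.
Column maxima: 4, -1, -4 → Bob's minimax is -4.
They coincide at (a, r3), so the value is -4.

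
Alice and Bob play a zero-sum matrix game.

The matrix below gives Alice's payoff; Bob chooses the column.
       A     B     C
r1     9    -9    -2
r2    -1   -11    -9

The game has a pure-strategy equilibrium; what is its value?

-9

Row minima: -9, -11 → Alice's maximin is -9.
Column maxima: 9, -9, -2 → Bob's minimax is -9.
They coincide at (r1, B), so the value is -9.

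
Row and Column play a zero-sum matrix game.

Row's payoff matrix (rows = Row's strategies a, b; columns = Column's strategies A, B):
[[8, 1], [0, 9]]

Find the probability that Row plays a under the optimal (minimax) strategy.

9/16

Row minima are 1 and 0, so Row's maximin is 1; column maxima are 8 and 9, so Column's minimax is 8. These differ, so the equilibrium is in mixed strategies.
Let Row play a with probability p. Column is indifferent when 8p = p + 9(1−p), giving p = 9/16.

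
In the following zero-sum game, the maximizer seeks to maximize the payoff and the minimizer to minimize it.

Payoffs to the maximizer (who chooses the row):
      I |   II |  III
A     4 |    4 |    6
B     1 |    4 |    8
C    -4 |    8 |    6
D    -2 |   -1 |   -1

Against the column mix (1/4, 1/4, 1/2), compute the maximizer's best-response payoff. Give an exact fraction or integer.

21/4

A: (4)·(1/4) + (4)·(1/4) + (6)·(1/2) = 5.
B: (1)·(1/4) + (4)·(1/4) + (8)·(1/2) = 21/4.
C: (-4)·(1/4) + (8)·(1/4) + (6)·(1/2) = 4.
D: (-2)·(1/4) + (-1)·(1/4) + (-1)·(1/2) = -5/4.
The best pure response is B with expected payoff 21/4.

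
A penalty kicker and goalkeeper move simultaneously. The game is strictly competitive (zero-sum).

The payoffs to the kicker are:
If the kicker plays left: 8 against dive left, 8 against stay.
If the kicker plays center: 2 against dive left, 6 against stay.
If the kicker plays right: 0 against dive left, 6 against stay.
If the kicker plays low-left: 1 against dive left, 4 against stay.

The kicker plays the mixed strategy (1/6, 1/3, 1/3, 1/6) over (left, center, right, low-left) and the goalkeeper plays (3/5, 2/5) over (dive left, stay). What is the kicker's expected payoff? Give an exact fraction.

37/10

Against (3/5, 2/5), each row's expected payoff is left: 8; center: 18/5; right: 12/5; low-left: 11/5.
Taking the (1/6, 1/3, 1/3, 1/6)-weighted average: (1/6)·(8) + (1/3)·(18/5) + (1/3)·(12/5) + (1/6)·(11/5) = 37/10.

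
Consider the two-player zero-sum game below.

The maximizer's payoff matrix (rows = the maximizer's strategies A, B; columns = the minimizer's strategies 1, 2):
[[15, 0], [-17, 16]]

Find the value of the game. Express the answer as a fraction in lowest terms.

Row minima are 0 and -17, so the maximizer's maximin is 0; column maxima are 15 and 16, so the minimizer's minimax is 15. These differ, so the equilibrium is in mixed strategies.
Let the maximizer play A with probability p. The minimizer is indifferent when 15p − 17(1−p) = 16(1−p), giving p = 11/16.
Let the minimizer play 1 with probability q. The maximizer is indifferent when 15q = −17q + 16(1−q), giving q = 1/3.
The value is 15·(1/3) + (0)·(2/3) = 5.

5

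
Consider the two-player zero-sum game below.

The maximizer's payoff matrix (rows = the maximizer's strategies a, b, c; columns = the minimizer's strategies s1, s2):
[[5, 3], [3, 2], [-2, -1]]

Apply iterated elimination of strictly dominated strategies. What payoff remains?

Row c is strictly dominated by row a (5>-2, 3>-1); eliminate c.
Column s1 is strictly dominated by s2 for the minimizer (3<5, 2<3); eliminate s1.
Row b is strictly dominated by row a (3>2); eliminate b.
Only (a, s2) remains, with payoff 3.

3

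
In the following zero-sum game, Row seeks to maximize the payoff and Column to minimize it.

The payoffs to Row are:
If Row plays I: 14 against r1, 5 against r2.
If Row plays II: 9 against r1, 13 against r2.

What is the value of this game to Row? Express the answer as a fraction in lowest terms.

137/13

Row minima are 5 and 9, so Row's maximin is 9; column maxima are 14 and 13, so Column's minimax is 13. These differ, so the equilibrium is in mixed strategies.
Let Row play I with probability p. Column is indifferent when 14p + 9(1−p) = 5p + 13(1−p), giving p = 4/13.
Let Column play r1 with probability q. Row is indifferent when 14q + 5(1−q) = 9q + 13(1−q), giving q = 8/13.
The value is 14·(8/13) + (5)·(5/13) = 137/13.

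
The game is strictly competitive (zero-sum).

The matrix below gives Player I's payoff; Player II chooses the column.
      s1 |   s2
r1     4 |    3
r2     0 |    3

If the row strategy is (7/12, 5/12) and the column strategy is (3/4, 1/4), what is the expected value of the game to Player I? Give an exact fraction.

Against (3/4, 1/4), each row's expected payoff is r1: 15/4; r2: 3/4.
Taking the (7/12, 5/12)-weighted average: (7/12)·(15/4) + (5/12)·(3/4) = 5/2.

5/2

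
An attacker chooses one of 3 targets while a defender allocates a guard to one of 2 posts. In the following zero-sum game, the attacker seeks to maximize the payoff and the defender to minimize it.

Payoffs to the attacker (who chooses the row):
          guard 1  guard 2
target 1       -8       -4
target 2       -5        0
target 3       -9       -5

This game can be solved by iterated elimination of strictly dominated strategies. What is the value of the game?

Row target 1 is strictly dominated by row target 2 (-5>-8, 0>-4); eliminate target 1.
Row target 3 is strictly dominated by row target 2 (-5>-9, 0>-5); eliminate target 3.
Column guard 2 is strictly dominated by guard 1 for the defender (-5<0); eliminate guard 2.
Only (target 2, guard 1) remains, with payoff -5.

-5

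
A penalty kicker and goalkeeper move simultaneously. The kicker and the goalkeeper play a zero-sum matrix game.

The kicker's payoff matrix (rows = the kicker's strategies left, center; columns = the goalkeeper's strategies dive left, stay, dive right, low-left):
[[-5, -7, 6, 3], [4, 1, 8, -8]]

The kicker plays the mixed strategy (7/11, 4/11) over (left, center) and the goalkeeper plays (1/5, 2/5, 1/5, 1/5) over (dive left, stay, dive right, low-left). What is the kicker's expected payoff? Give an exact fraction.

-46/55

Against (1/5, 2/5, 1/5, 1/5), each row's expected payoff is left: -2; center: 6/5.
Taking the (7/11, 4/11)-weighted average: (7/11)·(-2) + (4/11)·(6/5) = -46/55.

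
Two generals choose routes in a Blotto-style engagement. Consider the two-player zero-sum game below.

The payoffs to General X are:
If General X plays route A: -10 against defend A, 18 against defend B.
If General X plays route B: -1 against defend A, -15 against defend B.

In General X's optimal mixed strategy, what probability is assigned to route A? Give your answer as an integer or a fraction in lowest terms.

Row minima are -10 and -15, so General X's maximin is -10; column maxima are -1 and 18, so General Y's minimax is -1. These differ, so the equilibrium is in mixed strategies.
Let General X play route A with probability p. General Y is indifferent when −10p − (1−p) = 18p − 15(1−p), giving p = 1/3.

1/3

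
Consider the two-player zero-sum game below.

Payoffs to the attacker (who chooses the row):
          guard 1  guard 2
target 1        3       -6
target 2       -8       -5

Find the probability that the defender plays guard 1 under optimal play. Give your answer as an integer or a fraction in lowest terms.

Row minima are -6 and -8, so the attacker's maximin is -6; column maxima are 3 and -5, so the defender's minimax is -5. These differ, so the equilibrium is in mixed strategies.
Let the defender play guard 1 with probability q. The attacker is indifferent when 3q − 6(1−q) = −8q − 5(1−q), giving q = 1/12.

1/12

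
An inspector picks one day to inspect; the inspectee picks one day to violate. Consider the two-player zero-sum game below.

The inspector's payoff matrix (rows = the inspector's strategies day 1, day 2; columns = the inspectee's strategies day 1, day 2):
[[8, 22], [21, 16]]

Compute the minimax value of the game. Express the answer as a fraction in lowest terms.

Row minima are 8 and 16, so the inspector's maximin is 16; column maxima are 21 and 22, so the inspectee's minimax is 21. These differ, so the equilibrium is in mixed strategies.
Let the inspector play day 1 with probability p. The inspectee is indifferent when 8p + 21(1−p) = 22p + 16(1−p), giving p = 5/19.
Let the inspectee play day 1 with probability q. The inspector is indifferent when 8q + 22(1−q) = 21q + 16(1−q), giving q = 6/19.
The value is 8·(6/19) + (22)·(13/19) = 334/19.

334/19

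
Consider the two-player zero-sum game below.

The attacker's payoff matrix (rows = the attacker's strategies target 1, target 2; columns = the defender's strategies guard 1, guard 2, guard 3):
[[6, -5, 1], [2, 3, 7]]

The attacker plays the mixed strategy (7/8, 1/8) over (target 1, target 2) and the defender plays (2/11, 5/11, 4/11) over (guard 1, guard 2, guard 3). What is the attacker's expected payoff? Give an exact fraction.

-2/11

Against (2/11, 5/11, 4/11), each row's expected payoff is target 1: -9/11; target 2: 47/11.
Taking the (7/8, 1/8)-weighted average: (7/8)·(-9/11) + (1/8)·(47/11) = -2/11.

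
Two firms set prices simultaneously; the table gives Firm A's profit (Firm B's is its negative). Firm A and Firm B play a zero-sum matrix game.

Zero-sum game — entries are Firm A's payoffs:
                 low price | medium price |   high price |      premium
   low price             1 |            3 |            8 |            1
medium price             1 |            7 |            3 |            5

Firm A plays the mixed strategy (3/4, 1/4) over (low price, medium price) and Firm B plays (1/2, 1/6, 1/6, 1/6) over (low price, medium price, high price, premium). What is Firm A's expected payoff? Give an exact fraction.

21/8

Against (1/2, 1/6, 1/6, 1/6), each row's expected payoff is low price: 5/2; medium price: 3.
Taking the (3/4, 1/4)-weighted average: (3/4)·(5/2) + (1/4)·(3) = 21/8.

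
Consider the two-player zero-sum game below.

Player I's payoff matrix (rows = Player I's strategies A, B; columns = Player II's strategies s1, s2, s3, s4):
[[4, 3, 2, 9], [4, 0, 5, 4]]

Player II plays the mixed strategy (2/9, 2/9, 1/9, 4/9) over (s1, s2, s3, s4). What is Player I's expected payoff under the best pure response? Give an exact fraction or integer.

A: (4)·(2/9) + (3)·(2/9) + (2)·(1/9) + (9)·(4/9) = 52/9.
B: (4)·(2/9) + (0)·(2/9) + (5)·(1/9) + (4)·(4/9) = 29/9.
The best pure response is A with expected payoff 52/9.

52/9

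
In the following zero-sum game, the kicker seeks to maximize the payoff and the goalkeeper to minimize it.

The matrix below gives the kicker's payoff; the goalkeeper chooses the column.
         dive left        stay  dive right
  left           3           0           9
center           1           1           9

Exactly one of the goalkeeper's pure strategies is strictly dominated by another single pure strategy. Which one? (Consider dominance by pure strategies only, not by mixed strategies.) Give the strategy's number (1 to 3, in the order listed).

The goalkeeper prefers columns that give the kicker less. Compare dive right with dive left: 3 < 9, 1 < 9.
So dive left strictly dominates dive right for the goalkeeper; dive right is strictly dominated.

3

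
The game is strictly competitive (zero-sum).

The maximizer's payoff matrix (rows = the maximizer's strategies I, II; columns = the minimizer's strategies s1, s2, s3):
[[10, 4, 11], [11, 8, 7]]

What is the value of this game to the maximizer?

15/2

Column s1 is strictly dominated by s2 for the minimizer (it gives the maximizer more in every row).
The remaining 2×2 game on (I, II) × (s2, s3) has no saddle point. Let the maximizer play I with probability p; indifference gives 4p + 8(1−p) = 11p + 7(1−p), so p = 1/8.
Similarly the minimizer's optimal q on s2 is 1/2, and the value is 4·(1/2) + (11)·(1/2) = 15/2.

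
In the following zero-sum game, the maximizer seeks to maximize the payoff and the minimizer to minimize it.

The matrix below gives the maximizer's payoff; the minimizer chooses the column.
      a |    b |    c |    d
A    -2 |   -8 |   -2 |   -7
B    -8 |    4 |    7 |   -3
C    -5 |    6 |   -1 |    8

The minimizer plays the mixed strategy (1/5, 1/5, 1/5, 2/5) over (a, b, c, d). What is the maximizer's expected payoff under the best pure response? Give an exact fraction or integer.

A: (-2)·(1/5) + (-8)·(1/5) + (-2)·(1/5) + (-7)·(2/5) = -26/5.
B: (-8)·(1/5) + (4)·(1/5) + (7)·(1/5) + (-3)·(2/5) = -3/5.
C: (-5)·(1/5) + (6)·(1/5) + (-1)·(1/5) + (8)·(2/5) = 16/5.
The best pure response is C with expected payoff 16/5.

16/5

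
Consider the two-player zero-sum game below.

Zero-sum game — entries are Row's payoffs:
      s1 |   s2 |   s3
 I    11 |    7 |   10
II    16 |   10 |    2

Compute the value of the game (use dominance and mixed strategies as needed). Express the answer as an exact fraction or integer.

Column s1 is strictly dominated by s2 for Column (it gives Row more in every row).
The remaining 2×2 game on (I, II) × (s2, s3) has no saddle point. Let Row play I with probability p; indifference gives 7p + 10(1−p) = 10p + 2(1−p), so p = 8/11.
Similarly Column's optimal q on s2 is 8/11, and the value is 7·(8/11) + (10)·(3/11) = 86/11.

86/11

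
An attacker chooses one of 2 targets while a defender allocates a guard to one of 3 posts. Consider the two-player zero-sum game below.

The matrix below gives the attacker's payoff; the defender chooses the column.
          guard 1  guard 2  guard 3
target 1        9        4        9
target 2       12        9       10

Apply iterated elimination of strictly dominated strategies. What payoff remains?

9

Column guard 1 is strictly dominated by guard 2 for the defender (4<9, 9<12); eliminate guard 1.
Column guard 3 is strictly dominated by guard 2 for the defender (4<9, 9<10); eliminate guard 3.
Row target 1 is strictly dominated by row target 2 (9>4); eliminate target 1.
Only (target 2, guard 2) remains, with payoff 9.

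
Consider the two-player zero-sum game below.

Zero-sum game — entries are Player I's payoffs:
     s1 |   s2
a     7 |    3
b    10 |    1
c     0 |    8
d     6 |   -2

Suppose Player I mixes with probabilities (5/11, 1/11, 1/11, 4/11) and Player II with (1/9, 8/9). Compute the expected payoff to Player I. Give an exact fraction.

Against (1/9, 8/9), each row's expected payoff is a: 31/9; b: 2; c: 64/9; d: -10/9.
Taking the (5/11, 1/11, 1/11, 4/11)-weighted average: (5/11)·(31/9) + (1/11)·(2) + (1/11)·(64/9) + (4/11)·(-10/9) = 197/99.

197/99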